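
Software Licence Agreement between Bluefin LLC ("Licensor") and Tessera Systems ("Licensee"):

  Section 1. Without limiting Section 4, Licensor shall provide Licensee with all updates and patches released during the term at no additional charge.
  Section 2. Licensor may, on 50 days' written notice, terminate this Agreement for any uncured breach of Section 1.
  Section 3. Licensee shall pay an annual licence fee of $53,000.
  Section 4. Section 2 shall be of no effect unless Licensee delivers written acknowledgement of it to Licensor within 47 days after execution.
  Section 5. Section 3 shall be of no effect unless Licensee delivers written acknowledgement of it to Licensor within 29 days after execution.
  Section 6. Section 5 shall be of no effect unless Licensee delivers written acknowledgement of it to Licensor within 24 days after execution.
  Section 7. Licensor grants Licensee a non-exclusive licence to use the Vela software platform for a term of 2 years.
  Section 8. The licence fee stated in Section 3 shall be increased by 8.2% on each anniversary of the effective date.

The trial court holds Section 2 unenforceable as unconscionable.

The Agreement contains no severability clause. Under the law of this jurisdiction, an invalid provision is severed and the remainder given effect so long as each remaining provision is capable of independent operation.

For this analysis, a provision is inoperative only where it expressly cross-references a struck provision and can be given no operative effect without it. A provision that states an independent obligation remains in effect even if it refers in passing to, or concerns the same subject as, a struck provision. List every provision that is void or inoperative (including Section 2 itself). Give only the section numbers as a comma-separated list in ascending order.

2, 4

Section 2 is struck. Section 4 operates only by reference to Section 2, so it falls with Section 2. Section 1 mentions Section 4 but its own obligation stands independently of Section 4, so Section 1 is not affected. Under the stated default rule, only provisions that cannot operate independently fall away; the rest are enforced. Section 1, Section 3, Section 5, Section 6, Section 7, and Section 8 remain in effect.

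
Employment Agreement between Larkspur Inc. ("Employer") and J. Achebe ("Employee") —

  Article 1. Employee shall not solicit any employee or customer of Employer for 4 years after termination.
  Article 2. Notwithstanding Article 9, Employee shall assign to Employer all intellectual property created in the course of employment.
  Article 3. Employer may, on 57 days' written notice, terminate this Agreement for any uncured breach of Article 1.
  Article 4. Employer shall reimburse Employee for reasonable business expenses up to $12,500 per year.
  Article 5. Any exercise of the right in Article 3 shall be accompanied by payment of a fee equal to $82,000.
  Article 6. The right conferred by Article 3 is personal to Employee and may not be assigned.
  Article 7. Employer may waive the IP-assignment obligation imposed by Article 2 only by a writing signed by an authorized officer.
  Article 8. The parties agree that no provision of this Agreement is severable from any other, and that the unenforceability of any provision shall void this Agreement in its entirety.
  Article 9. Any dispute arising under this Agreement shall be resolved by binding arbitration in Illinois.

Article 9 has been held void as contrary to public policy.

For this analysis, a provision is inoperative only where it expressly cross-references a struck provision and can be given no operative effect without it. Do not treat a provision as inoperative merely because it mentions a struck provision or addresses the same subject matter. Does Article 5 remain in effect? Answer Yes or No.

Article 9 is struck. Nothing else in the Agreement is defined by reference to Article 9. Article 8 provides that the Agreement is not severable, so the invalidity of any one provision voids the entire Agreement. No provision of the Agreement survives. Article 5 is among the inoperative provisions, so the answer is no.

No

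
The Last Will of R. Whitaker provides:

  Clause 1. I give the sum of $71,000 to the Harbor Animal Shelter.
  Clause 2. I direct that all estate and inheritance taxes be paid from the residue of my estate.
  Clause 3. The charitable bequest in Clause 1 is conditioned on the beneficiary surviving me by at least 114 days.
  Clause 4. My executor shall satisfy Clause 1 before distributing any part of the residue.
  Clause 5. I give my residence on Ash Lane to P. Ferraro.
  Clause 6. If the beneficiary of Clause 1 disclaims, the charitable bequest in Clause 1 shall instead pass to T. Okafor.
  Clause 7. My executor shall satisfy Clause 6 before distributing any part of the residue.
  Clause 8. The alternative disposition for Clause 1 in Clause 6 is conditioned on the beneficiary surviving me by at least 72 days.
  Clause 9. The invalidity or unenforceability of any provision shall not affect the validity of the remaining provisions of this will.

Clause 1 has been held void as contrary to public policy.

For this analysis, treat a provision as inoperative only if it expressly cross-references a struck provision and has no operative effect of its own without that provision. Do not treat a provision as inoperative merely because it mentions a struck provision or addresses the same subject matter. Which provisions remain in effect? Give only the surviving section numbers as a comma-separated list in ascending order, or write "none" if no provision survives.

2, 5, 9

Clause 1 is struck. Clause 3 merely fixes the survivorship condition on Clause 1; with Clause 1 gone it has nothing to operate on and falls away. Clause 4 merely fixes the priority direction for Clause 1; with Clause 1 gone it has nothing to operate on and falls away. Clause 6 merely fixes the alternative disposition for Clause 1; with Clause 1 gone it has nothing to operate on and falls away. Clause 7 merely fixes the priority direction for Clause 6; with Clause 6 gone it has nothing to operate on and falls away. The only function of Clause 8 is the survivorship condition on Clause 6, so it cannot stand once Clause 6 is removed. Under the severability clause in Clause 9, the remaining provisions continue in force. The provisions still in force are Clause 2, Clause 5, and Clause 9.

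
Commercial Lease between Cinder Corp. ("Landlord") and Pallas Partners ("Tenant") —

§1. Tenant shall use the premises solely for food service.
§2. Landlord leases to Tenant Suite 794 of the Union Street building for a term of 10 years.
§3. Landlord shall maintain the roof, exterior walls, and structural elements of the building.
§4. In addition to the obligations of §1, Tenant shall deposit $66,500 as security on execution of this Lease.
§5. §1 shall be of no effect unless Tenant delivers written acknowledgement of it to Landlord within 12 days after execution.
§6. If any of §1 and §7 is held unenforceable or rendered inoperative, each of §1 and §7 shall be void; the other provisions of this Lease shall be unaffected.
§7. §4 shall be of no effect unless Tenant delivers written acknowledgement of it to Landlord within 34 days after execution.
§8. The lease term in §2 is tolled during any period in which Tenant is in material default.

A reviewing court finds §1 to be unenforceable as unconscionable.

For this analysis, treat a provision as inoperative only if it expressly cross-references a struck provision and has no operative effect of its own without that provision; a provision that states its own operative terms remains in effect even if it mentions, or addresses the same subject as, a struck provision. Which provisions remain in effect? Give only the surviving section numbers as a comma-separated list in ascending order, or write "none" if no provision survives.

2, 3, 4, 6, 8

§1 is struck. §5 operates only by reference to §1, so it falls with §1. §4 mentions §1 but its own obligation stands independently of §1, so §4 is not affected. §6 declares §1 and §7 mutually dependent; since one of them has fallen, all of them are of no effect. That brings down §7 as well. The remainder continues in force under §6. §2, §3, §4, §6, and §8 remain in effect.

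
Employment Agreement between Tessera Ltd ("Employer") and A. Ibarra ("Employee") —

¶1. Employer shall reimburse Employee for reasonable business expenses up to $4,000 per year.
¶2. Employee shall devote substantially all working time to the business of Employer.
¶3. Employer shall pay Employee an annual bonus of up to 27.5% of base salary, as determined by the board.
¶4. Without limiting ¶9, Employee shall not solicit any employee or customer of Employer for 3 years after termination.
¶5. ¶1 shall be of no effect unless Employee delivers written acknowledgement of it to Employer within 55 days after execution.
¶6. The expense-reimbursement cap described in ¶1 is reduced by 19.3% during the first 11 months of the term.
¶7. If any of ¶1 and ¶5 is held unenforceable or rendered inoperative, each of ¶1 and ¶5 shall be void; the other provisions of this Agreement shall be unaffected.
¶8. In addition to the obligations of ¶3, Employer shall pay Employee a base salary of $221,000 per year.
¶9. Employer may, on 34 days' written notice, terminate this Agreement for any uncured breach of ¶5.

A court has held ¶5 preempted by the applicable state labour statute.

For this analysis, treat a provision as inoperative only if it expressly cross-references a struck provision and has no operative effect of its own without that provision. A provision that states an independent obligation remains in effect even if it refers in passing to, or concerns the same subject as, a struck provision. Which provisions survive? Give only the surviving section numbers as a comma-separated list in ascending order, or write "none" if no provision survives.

¶5 is struck. ¶9 operates only by reference to ¶5, so it falls with ¶5. ¶4 mentions ¶9 but its own obligation stands independently of ¶9, so ¶4 is not affected. ¶7 declares ¶1 and ¶5 mutually dependent; since one of them has fallen, all of them are of no effect. That brings down ¶1 as well. ¶6 in turn depends solely on a provision now struck and likewise falls. The remainder continues in force under ¶7. ¶2, ¶3, ¶4, ¶7, and ¶8 remain in effect.

2, 3, 4, 7, 8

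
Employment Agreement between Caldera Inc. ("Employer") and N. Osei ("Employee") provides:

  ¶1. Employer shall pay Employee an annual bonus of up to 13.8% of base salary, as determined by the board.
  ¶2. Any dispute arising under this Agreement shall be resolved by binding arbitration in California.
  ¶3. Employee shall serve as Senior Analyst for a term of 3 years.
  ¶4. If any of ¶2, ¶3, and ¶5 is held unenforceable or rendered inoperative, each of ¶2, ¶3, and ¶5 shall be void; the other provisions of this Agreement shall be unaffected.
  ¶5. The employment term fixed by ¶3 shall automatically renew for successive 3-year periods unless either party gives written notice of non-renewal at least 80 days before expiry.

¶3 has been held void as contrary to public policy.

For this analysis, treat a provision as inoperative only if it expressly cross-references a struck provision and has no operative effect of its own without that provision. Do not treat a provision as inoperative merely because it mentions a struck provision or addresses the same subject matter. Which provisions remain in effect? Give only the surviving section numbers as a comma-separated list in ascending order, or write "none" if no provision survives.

¶3 is struck. ¶5 has no operative effect of its own apart from ¶3 and is therefore inoperative. ¶4 declares ¶2, ¶3, and ¶5 mutually dependent; since one of them has fallen, all of them are of no effect. That brings down ¶2 as well. The remainder continues in force under ¶4. ¶1 and ¶4 remain in effect.

1, 4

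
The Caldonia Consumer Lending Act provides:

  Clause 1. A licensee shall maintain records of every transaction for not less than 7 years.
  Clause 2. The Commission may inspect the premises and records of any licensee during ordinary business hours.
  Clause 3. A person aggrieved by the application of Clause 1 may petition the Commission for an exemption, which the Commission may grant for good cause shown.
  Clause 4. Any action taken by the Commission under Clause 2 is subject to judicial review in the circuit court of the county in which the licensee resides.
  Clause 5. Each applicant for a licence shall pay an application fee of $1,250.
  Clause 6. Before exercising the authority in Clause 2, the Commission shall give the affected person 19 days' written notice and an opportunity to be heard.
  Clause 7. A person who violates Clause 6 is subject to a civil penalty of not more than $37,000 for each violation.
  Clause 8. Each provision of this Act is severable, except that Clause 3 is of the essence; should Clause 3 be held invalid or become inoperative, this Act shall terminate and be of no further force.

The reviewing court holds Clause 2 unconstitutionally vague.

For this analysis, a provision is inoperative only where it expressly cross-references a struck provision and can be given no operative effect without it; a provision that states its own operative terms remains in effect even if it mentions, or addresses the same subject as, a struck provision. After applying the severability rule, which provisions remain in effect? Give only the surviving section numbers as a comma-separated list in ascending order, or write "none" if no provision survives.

1, 3, 5, 8

Clause 2 is struck. Clause 4 operates only by reference to Clause 2, so it falls with Clause 2. Clause 6 operates only by reference to Clause 2, so it falls with Clause 2. Clause 7 operates only by reference to Clause 6, so it falls with Clause 6. Clause 8 makes Clause 3 an essential term, but Clause 3 is unaffected, so the severability proviso in Clause 8 preserves the remaining provisions. Clause 1, Clause 3, Clause 5, and Clause 8 remain in effect.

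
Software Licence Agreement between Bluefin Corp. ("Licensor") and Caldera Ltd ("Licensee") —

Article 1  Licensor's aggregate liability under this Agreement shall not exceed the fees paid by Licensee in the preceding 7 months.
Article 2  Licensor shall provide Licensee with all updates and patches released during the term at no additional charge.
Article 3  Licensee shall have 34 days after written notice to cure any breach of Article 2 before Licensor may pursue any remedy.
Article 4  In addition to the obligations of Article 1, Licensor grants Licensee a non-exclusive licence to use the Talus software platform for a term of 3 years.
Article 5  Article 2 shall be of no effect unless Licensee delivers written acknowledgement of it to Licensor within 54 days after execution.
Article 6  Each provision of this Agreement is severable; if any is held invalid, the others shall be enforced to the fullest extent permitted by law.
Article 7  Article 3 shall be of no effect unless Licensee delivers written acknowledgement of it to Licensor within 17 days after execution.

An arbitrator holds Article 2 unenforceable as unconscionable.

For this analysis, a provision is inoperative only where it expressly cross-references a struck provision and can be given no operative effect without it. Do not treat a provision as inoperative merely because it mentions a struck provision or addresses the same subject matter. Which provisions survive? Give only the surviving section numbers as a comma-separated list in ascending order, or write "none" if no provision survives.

1, 4, 6

Article 2 is struck. Article 3 merely fixes the cure period for breach of Article 2; with Article 2 gone it has nothing to operate on and falls away. The only function of Article 5 is the acknowledgement condition for Article 2, so it cannot stand once Article 2 is removed. Article 7 operates only by reference to Article 3, so it falls with Article 3. Under the severability clause in Article 6, the remaining provisions continue in force. Article 1, Article 4, and Article 6 remain in effect.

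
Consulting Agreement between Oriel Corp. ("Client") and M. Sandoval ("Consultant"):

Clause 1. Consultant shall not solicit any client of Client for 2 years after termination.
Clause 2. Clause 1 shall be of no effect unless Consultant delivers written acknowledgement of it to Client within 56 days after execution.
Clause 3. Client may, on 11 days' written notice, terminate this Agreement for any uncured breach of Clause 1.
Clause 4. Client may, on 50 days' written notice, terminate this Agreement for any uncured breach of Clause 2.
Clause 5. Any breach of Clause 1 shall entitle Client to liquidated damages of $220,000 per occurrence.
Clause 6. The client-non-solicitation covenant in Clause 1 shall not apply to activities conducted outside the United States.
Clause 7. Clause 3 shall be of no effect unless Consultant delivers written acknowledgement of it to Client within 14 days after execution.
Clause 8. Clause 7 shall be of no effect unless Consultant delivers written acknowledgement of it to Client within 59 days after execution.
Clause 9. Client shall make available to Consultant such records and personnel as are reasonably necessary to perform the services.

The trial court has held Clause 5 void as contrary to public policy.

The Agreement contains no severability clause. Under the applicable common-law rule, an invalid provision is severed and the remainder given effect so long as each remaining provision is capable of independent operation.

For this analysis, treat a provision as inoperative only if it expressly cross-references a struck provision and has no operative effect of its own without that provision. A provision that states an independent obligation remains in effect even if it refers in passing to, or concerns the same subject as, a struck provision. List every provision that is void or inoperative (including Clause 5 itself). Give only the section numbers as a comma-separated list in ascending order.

5

Clause 5 is struck. Nothing else in the Agreement is defined by reference to Clause 5. With no severability clause, the stated default rule severs what cannot stand and enforces each remaining provision that can operate on its own. The provisions still in force are Clause 1, Clause 2, Clause 3, Clause 4, Clause 6, Clause 7, Clause 8, and Clause 9.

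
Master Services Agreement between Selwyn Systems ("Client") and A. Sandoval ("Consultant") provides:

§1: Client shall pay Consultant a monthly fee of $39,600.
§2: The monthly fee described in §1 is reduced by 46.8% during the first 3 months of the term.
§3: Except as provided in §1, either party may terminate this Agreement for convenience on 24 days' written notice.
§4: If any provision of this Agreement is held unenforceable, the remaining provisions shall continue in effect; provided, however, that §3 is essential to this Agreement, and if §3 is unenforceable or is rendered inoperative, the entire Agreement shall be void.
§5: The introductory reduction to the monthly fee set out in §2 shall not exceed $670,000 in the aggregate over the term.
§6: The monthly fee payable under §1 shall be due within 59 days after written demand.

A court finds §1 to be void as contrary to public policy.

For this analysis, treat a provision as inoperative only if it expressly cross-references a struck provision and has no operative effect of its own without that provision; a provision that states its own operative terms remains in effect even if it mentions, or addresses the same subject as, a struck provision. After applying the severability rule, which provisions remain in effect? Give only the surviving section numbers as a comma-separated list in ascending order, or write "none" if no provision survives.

3, 4

§1 is struck. The whole of §2 is the introductory reduction to the monthly fee, defined by reference to §1, so §2 cannot stand once §1 is removed. §6 does nothing except set the payment deadline for the monthly fee by reference to §1; with §1 gone it has no independent effect and is inoperative. §5 has no operative effect of its own apart from §2 and is therefore inoperative. §3 mentions §1 but its own obligation stands independently of §1, so §3 is not affected. §4 makes §3 an essential term, but §3 is unaffected, so the severability proviso in §4 preserves the remaining provisions. The provisions still in force are §3 and §4.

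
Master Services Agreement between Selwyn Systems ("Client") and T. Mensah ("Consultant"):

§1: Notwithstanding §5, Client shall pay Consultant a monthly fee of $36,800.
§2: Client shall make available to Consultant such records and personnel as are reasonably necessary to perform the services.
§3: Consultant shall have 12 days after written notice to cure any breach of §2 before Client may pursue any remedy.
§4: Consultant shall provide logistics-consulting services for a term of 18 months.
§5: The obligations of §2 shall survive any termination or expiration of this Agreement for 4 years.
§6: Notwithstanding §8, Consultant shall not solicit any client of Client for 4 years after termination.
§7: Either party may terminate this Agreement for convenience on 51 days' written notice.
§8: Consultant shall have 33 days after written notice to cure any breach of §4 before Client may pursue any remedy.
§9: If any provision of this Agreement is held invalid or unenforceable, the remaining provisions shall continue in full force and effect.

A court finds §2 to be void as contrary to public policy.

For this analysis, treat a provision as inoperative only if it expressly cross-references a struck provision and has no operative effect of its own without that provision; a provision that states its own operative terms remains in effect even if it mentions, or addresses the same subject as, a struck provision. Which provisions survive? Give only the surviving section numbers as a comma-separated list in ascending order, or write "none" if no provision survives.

§2 is struck. §3 has no operative effect of its own apart from §2 and is therefore inoperative. §5 has no operative effect of its own apart from §2 and is therefore inoperative. Although §1 refers to §5, its operative terms do not depend on §5, so it remains in effect. Under the severability clause in §9, the remaining provisions continue in force. The provisions still in force are §1, §4, §6, §7, §8, and §9.

1, 4, 6, 7, 8, 9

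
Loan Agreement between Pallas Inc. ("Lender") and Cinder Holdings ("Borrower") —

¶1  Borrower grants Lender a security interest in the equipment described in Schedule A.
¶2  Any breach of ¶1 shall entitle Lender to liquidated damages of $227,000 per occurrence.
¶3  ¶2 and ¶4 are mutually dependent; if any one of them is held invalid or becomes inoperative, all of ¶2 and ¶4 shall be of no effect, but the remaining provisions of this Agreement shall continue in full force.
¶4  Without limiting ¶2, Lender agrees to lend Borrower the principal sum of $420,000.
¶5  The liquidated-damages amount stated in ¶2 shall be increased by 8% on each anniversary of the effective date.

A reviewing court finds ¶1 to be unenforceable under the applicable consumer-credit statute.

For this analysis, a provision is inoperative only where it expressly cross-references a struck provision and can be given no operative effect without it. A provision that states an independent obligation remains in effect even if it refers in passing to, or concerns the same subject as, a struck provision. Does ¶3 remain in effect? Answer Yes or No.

Yes

¶1 is struck. ¶2 does nothing except set the liquidated-damages amount by reference to ¶1; with ¶1 gone it has no independent effect and is inoperative. The whole of ¶5 is the escalation of the liquidated-damages amount, defined by reference to ¶2, so ¶5 cannot stand once ¶2 is removed. ¶3 declares ¶2 and ¶4 mutually dependent; since one of them has fallen, all of them are of no effect. That brings down ¶4 as well. The remainder continues in force under ¶3. Only ¶3 remains in effect. ¶3 is among the surviving provisions, so the answer is yes.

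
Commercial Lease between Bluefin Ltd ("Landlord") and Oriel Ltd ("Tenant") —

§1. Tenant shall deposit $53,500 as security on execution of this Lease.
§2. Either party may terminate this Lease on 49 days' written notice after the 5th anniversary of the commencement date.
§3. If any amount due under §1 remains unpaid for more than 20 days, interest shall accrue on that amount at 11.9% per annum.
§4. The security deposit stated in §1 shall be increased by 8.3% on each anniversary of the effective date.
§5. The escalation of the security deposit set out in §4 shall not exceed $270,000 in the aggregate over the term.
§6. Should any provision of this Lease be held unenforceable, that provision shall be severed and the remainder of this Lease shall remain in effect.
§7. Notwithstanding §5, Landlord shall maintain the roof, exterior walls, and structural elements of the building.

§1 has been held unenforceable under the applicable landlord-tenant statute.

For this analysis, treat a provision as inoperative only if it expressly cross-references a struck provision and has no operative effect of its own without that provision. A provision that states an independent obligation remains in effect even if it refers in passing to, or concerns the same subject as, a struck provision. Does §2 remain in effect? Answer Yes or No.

§1 is struck. The whole of §3 is the default interest on the security deposit, defined by reference to §1, so §3 cannot stand once §1 is removed. §4 does nothing except set the escalation of the security deposit by reference to §1; with §1 gone it has no independent effect and is inoperative. §5 operates only by reference to §4, so it falls with §4. §7 mentions §5 but its own obligation stands independently of §5, so §7 is not affected. §6 is a severability clause and preserves every provision that can still be given independent effect. §2, §6, and §7 remain in effect. §2 is among the surviving provisions, so the answer is yes.

Yes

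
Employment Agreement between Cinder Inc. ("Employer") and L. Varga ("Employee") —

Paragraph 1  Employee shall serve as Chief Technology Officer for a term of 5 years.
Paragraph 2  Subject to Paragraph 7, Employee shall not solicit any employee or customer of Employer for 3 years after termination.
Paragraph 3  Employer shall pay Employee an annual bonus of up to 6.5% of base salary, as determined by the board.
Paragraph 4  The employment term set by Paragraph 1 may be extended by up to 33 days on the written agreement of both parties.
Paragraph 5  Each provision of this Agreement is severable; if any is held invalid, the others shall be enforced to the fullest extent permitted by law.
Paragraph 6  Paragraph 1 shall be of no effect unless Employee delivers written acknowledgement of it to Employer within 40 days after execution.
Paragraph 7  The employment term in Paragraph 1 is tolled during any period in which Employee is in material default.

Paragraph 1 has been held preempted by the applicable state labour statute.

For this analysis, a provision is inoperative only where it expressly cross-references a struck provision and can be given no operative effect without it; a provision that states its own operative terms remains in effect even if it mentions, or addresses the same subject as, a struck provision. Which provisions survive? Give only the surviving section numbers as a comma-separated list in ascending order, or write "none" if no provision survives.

Paragraph 1 is struck. The whole of Paragraph 4 is the extension of the employment term, defined by reference to Paragraph 1, so Paragraph 4 cannot stand once Paragraph 1 is removed. Paragraph 6 operates only by reference to Paragraph 1, so it falls with Paragraph 1. Paragraph 7 does nothing except set the tolling of the employment term by reference to Paragraph 1; with Paragraph 1 gone it has no independent effect and is inoperative. Paragraph 2 mentions Paragraph 7 but its own obligation stands independently of Paragraph 7, so Paragraph 2 is not affected. Under the severability clause in Paragraph 5, the remaining provisions continue in force. That leaves Paragraph 2, Paragraph 3, and Paragraph 5 in effect.

2, 3, 5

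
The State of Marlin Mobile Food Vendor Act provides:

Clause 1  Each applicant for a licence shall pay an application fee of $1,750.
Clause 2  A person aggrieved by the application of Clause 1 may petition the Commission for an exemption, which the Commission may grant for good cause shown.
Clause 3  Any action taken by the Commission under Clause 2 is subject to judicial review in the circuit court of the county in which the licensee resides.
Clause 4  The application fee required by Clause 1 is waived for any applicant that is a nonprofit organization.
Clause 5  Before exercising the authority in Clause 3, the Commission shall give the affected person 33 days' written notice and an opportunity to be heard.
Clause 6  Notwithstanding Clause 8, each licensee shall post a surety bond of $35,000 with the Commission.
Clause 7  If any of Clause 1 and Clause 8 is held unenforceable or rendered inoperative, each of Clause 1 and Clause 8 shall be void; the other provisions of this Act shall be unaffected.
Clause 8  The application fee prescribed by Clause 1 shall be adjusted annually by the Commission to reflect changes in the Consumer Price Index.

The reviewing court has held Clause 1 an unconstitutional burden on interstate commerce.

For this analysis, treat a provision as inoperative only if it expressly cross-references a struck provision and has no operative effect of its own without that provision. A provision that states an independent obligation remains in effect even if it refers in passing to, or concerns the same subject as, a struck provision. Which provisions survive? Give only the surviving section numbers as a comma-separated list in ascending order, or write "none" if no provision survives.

6, 7

Clause 1 is struck. Clause 2 operates only by reference to Clause 1, so it falls with Clause 1. The whole of Clause 4 is the nonprofit waiver of the application fee, defined by reference to Clause 1, so Clause 4 cannot stand once Clause 1 is removed. Clause 8 has no operative effect of its own apart from Clause 1 and is therefore inoperative. The only function of Clause 3 is the judicial-review right for Clause 2, so it cannot stand once Clause 2 is removed. The only function of Clause 5 is the notice-and-hearing requirement for Clause 3, so it cannot stand once Clause 3 is removed. Clause 6 mentions Clause 8 but its own obligation stands independently of Clause 8, so Clause 6 is not affected. Clause 7 declares Clause 1 and Clause 8 mutually dependent; since one of them has fallen, all of them are of no effect. The remainder continues in force under Clause 7. That leaves Clause 6 and Clause 7 in effect.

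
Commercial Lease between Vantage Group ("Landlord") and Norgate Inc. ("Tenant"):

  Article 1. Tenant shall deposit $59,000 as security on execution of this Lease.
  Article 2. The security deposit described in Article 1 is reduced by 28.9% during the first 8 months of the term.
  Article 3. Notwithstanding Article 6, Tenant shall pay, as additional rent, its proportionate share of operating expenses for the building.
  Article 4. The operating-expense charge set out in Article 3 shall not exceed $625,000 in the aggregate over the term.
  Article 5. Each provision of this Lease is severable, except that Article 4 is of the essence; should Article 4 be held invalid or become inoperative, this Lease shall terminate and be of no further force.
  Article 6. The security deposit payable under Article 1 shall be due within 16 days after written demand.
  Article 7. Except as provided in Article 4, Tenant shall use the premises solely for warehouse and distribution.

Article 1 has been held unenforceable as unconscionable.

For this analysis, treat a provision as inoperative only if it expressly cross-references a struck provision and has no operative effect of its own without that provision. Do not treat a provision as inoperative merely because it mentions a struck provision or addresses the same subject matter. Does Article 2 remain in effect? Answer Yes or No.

Article 1 is struck. Article 2 does nothing except set the introductory reduction to the security deposit by reference to Article 1; with Article 1 gone it has no independent effect and is inoperative. Article 6 has no operative effect of its own apart from Article 1 and is therefore inoperative. Although Article 3 refers to Article 6, its operative terms do not depend on Article 6, so it remains in effect. Article 5 makes Article 4 an essential term, but Article 4 is unaffected, so the severability proviso in Article 5 preserves the remaining provisions. Article 3, Article 4, Article 5, and Article 7 remain in effect. Article 2 is among the inoperative provisions, so the answer is no.

No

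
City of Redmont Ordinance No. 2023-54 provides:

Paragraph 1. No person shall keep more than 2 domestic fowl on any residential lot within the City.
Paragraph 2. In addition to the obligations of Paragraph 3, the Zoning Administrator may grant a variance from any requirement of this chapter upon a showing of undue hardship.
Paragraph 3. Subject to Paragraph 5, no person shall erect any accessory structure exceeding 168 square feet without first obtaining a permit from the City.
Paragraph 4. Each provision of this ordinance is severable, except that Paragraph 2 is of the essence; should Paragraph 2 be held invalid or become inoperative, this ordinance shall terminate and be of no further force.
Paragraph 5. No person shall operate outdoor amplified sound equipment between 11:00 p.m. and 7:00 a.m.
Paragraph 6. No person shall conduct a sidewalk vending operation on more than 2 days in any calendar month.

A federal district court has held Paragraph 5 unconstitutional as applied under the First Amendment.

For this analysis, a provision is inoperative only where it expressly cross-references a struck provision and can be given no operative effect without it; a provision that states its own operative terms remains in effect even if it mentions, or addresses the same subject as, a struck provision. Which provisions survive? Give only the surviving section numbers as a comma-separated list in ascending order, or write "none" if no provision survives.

Paragraph 5 is struck. Although Paragraph 3 refers to Paragraph 5, its operative terms do not depend on Paragraph 5, so it remains in effect. No other provision's operative terms depend on Paragraph 5. Paragraph 4 makes Paragraph 2 an essential term, but Paragraph 2 is unaffected, so the severability proviso in Paragraph 4 preserves the remaining provisions. Paragraph 1, Paragraph 2, Paragraph 3, Paragraph 4, and Paragraph 6 remain in effect.

1, 2, 3, 4, 6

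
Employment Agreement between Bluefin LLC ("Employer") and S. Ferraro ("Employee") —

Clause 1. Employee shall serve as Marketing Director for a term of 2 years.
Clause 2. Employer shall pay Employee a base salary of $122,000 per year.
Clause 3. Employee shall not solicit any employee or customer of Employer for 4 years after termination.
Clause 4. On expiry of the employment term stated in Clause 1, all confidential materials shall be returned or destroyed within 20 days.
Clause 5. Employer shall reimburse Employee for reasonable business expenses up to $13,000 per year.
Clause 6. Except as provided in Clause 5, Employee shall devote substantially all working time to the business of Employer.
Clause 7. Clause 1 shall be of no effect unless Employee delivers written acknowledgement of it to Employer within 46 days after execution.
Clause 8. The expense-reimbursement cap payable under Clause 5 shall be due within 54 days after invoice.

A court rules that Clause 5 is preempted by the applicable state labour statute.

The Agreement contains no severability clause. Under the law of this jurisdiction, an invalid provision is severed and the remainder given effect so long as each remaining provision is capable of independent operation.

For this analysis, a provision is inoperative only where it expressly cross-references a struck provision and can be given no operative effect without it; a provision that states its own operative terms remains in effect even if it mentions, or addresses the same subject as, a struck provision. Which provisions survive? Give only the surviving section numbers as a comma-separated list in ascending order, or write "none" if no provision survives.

1, 2, 3, 4, 6, 7

Clause 5 is struck. The whole of Clause 8 is the payment deadline for the expense-reimbursement cap, defined by reference to Clause 5, so Clause 8 cannot stand once Clause 5 is removed. Although Clause 6 refers to Clause 5, its operative terms do not depend on Clause 5, so it remains in effect. Under the stated default rule, only provisions that cannot operate independently fall away; the rest are enforced. That leaves Clause 1, Clause 2, Clause 3, Clause 4, Clause 6, and Clause 7 in effect.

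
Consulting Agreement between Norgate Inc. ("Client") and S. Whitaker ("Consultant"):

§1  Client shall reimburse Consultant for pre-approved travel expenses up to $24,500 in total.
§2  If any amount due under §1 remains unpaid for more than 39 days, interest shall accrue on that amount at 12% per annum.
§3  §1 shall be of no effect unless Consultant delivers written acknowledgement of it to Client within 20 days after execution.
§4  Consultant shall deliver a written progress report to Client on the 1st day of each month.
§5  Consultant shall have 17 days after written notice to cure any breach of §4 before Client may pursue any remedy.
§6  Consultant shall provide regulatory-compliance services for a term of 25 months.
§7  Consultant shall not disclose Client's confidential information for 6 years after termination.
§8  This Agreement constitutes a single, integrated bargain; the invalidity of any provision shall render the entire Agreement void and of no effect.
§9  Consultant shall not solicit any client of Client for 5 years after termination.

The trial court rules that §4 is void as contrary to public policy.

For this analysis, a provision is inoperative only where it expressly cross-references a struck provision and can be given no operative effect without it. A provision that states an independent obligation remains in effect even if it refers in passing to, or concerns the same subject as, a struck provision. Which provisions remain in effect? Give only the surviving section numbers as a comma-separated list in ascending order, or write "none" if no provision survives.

§4 is struck. §5 operates only by reference to §4, so it falls with §4. §8 provides that the Agreement is not severable, so the invalidity of any one provision voids the entire Agreement. No provision of the Agreement survives.

none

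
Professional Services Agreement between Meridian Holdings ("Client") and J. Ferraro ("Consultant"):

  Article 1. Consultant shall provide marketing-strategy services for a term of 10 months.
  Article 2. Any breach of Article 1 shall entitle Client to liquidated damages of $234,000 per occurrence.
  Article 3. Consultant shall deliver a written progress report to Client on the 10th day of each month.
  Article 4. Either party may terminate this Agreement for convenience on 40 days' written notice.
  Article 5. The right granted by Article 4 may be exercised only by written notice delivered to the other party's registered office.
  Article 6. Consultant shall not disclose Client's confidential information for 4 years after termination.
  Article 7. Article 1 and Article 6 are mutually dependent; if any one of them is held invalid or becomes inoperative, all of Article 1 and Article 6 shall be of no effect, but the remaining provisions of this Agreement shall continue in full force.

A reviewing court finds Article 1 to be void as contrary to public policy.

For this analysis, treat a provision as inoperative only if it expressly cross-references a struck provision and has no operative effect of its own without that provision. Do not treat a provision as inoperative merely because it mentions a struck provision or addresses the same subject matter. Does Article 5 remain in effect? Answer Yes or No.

Yes

Article 1 is struck. Article 2 has no operative effect of its own apart from Article 1 and is therefore inoperative. Article 7 declares Article 1 and Article 6 mutually dependent; since one of them has fallen, all of them are of no effect. That brings down Article 6 as well. The remainder continues in force under Article 7. Article 3, Article 4, Article 5, and Article 7 remain in effect. Article 5 is among the surviving provisions, so the answer is yes.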